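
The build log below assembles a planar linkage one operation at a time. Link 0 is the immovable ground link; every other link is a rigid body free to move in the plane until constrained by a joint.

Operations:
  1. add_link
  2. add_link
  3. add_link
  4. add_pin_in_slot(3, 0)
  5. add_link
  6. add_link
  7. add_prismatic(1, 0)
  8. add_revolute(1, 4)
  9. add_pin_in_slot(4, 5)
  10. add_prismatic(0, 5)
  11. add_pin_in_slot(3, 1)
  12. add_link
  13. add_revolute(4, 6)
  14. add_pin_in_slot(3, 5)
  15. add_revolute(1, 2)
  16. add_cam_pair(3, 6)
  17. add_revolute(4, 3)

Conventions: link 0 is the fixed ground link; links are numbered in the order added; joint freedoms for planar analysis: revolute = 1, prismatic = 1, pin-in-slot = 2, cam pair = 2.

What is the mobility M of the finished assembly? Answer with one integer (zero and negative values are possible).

(L,J1,J2)=(1,0,0); link0 fixed
link1: (2,0,0)
link2: (3,0,0)
link3: (4,0,0)
PS 3-0 [J2]: (4,0,1)
link4: (5,0,1)
link5: (6,0,1)
P 1-0 [J1]: (6,1,1)
R 1-4 [J1]: (6,2,1)
PS 4-5 [J2]: (6,2,2)
P 0-5 [J1]: (6,3,2)
PS 3-1 [J2]: (6,3,3)
link6: (7,3,3)
R 4-6 [J1]: (7,4,3)
PS 3-5 [J2]: (7,4,4)
R 1-2 [J1]: (7,5,4)
C 3-6 [J2]: (7,5,5)
R 4-3 [J1]: (7,6,5)
Grübler: 3·6 − 2·6 − 5 = 1

M = 1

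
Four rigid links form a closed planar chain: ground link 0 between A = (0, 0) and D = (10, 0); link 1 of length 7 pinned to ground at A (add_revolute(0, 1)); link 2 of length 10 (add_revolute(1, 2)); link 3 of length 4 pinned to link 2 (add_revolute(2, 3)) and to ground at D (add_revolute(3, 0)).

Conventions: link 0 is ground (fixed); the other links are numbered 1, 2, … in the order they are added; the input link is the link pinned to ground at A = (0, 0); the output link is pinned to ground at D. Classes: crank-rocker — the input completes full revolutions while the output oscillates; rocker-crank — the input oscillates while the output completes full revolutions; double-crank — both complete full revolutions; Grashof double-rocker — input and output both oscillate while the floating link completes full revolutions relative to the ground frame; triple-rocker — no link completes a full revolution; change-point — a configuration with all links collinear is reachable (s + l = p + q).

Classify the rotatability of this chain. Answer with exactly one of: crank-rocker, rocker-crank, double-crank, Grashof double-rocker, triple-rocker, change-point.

lengths: ground=10, input=7, coupler=10, output=4
sorted: s=4 (shortest), l=10 (longest), p+q=17
s + l = 14 vs p + q = 17
s + l < p + q (Grashof) with shortest = output link → rocker-crank

rocker-crank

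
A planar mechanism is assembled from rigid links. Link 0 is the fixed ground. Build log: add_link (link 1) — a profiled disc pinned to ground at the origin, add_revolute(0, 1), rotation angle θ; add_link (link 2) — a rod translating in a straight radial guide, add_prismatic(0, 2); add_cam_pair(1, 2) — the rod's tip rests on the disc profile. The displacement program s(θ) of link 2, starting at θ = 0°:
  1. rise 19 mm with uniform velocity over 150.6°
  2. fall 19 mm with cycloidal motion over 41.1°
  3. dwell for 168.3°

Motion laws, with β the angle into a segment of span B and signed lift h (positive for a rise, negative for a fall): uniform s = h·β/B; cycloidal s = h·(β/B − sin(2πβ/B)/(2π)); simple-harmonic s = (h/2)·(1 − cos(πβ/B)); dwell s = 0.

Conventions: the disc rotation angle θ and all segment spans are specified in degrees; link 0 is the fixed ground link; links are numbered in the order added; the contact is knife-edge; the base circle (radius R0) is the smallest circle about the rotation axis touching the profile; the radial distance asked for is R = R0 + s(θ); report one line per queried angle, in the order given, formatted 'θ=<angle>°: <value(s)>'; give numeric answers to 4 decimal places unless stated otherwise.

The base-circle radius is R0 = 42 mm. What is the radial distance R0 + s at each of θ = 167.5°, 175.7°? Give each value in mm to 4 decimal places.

seg 1 [0°–150.6°] uniform, h=19: full span → s += 19 → s = 19.0000
seg 2 [150.6°–191.7°] cycloidal, h=-19: θ=167.5° here. β=16.9, B=41.1. -19·(0.4112 − sin(2π·0.4112)/(2π)) = -6.2115 → s = 12.7885
seg 2 [150.6°–191.7°] cycloidal, h=-19: θ=175.7° here. β=25.1, B=41.1. -19·(0.6107 − sin(2π·0.6107)/(2π)) = -13.5413 → s = 5.4587
θ=167.5°: R = R0 + s = 42 + 12.7885 = 54.7885
θ=175.7°: R = R0 + s = 42 + 5.4587 = 47.4587

θ=167.5°: 54.7885
θ=175.7°: 47.4587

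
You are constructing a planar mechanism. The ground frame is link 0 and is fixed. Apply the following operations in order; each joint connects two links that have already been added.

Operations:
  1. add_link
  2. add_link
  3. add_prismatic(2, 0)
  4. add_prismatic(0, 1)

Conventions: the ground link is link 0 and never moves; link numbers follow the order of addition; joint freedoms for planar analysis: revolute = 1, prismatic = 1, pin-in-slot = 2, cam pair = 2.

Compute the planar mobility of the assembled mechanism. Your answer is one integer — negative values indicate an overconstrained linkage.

link 0 = ground. State L|J1|J2 = 1|0|0
+link1  2|0|0
+link2  3|0|0
P(2,0) f=1→J1  3|1|0
P(0,1) f=1→J1  3|2|0
M = 3(3−1)−2·2−0 = 6−4−0 = 2

M = 2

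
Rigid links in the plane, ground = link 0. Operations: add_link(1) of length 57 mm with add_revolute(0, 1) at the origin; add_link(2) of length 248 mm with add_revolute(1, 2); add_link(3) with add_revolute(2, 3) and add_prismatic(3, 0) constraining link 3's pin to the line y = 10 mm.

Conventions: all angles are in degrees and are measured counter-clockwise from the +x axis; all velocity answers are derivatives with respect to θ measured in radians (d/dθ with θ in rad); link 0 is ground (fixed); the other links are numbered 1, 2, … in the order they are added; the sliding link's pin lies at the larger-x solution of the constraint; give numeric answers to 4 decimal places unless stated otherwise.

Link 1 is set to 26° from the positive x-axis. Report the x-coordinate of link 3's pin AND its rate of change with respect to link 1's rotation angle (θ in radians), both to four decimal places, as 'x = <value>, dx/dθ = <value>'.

geometry: r = 57 mm, L = 248 mm, e = 10 mm
crank pin P = (r cos θ, r sin θ) = (51.231261, 24.987155)
h = r sin θ − e = 24.987155 − 10 = 14.987155
x = r cos θ + √(L² − h²) = 51.231261 + 247.546733 = 298.777994
dx/dθ = −r sin θ − h·r cos θ/√(L² − h²) (θ in radians; h = 14.987155) = -28.088836

x = 298.7780, dx/dθ = -28.0888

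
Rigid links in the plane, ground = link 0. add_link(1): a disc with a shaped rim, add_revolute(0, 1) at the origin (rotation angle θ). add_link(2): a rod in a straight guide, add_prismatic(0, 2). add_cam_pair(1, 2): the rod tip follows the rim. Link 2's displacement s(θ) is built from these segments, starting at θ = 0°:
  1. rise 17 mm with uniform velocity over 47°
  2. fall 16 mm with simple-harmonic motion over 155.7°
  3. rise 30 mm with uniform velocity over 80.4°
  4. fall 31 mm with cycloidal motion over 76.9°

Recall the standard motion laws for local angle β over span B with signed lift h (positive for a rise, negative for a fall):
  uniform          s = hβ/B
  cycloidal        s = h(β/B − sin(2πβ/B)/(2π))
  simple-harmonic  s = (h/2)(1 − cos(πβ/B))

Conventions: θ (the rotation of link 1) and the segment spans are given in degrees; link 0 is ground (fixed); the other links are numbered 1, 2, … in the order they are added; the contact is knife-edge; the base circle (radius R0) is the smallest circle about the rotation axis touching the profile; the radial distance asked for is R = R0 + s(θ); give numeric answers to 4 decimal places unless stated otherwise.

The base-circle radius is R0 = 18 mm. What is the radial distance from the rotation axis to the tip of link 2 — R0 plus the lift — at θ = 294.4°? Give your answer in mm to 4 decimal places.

segment 1 (0° to 47°, uniform, h = 17) is passed completely: s = 0.0000 + (17) = 17.0000
segment 2 (47° to 202.7°, simple-harmonic, h = -16) is passed completely: s = 17.0000 + (-16) = 1.0000
segment 3 (202.7° to 283.1°, uniform, h = 30) is passed completely: s = 1.0000 + (30) = 31.0000
θ = 294.4° falls in segment 4 (283.1° to 360°, cycloidal, h = -31): β = 294.4 − 283.1 = 11.3°, B = 76.9°; Δs = -31·(0.1469 − sin(2π·0.1469)/(2π)) = -0.6202; s = 31.0000 − 0.6202 = 30.3798
R = R0 + s = 18 + 30.3798 = 48.3798

48.3798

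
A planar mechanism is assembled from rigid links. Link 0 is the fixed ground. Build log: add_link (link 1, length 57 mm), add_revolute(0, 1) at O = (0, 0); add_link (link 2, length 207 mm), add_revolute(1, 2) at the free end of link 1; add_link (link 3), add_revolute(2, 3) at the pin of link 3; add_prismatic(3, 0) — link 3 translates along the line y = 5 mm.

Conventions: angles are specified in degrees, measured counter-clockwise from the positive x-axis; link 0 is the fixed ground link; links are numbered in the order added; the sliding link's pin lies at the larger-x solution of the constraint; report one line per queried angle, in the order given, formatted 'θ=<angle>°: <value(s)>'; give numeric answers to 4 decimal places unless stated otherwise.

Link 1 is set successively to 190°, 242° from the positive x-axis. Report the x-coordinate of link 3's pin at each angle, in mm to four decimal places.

geometry: r = 57 mm, L = 207 mm, e = 5 mm
θ=190°: crank pin P = (r cos θ, r sin θ) = (-56.134042, -9.897946)
θ=190°: h = r sin θ − e = -9.897946 − 5 = -14.897946
θ=190°: x = r cos θ + √(L² − h²) = -56.134042 + 206.463196 = 150.329154
θ=242°: crank pin P = (r cos θ, r sin θ) = (-26.759879, -50.328013)
θ=242°: h = r sin θ − e = -50.328013 − 5 = -55.328013
θ=242°: x = r cos θ + √(L² − h²) = -26.759879 + 199.468822 = 172.708943

θ=190°: 150.3292
θ=242°: 172.7089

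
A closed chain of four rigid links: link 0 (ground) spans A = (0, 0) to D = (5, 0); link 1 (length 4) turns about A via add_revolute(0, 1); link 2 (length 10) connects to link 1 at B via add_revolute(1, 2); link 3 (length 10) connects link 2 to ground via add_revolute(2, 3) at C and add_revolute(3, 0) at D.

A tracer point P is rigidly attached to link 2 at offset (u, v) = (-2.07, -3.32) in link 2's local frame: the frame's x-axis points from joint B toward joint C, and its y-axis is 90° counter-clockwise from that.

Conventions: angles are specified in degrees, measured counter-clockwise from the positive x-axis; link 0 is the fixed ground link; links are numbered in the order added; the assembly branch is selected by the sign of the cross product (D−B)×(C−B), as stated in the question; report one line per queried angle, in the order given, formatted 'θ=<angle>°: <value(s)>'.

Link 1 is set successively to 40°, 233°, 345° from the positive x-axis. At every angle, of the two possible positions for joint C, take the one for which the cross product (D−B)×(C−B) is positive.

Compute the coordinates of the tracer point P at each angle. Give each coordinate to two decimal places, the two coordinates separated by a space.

A=(0,0), D=(5.00,0)
θ=40°: B = A + 4.00·(cos40°, sin40°) = (3.0642, 2.5712)
θ=40°: |BD| = 3.2184
θ=40°: circle(B,10.00) ∩ circle(D,10.00): a=1.6092, h=9.8697
θ=40°:   candidates: C₊=(11.9168,7.2220) cross=31.765; C₋=(-3.8527,-4.6509) cross=-31.765
θ=40°:   branch + wants cross > 0 → take C=(11.9168,7.2220) (cross=31.765)
θ=40°: ex = (C−B)/|BC| = (0.8853,0.4651); ey = (-0.4651,0.8853)
θ=40°: P = B + -2.07·ex + -3.32·ey = (2.7758,-1.3307)
θ=233°: B = A + 4.00·(cos233°, sin233°) = (-2.4073, -3.1945)
θ=233°: |BD| = 8.0668
θ=233°: circle(B,10.00) ∩ circle(D,10.00): a=4.0334, h=9.1505
θ=233°:   candidates: C₊=(-2.3274,6.8051) cross=73.815; C₋=(4.9201,-9.9997) cross=-73.815
θ=233°:   branch + wants cross > 0 → take C=(-2.3274,6.8051) (cross=73.815)
θ=233°: ex = (C−B)/|BC| = (0.0080,1.0000); ey = (-1.0000,0.0080)
θ=233°: P = B + -2.07·ex + -3.32·ey = (0.8961,-5.2910)
θ=345°: B = A + 4.00·(cos345°, sin345°) = (3.8637, -1.0353)
θ=345°: |BD| = 1.5372
θ=345°: circle(B,10.00) ∩ circle(D,10.00): a=0.7686, h=9.9704
θ=345°:   candidates: C₊=(-2.2831,6.8525) cross=15.326; C₋=(11.1468,-7.8878) cross=-15.326
θ=345°:   branch + wants cross > 0 → take C=(-2.2831,6.8525) (cross=15.326)
θ=345°: ex = (C−B)/|BC| = (-0.6147,0.7888); ey = (-0.7888,-0.6147)
θ=345°: P = B + -2.07·ex + -3.32·ey = (7.7548,-0.6273)

θ=40°: 2.78 -1.33
θ=233°: 0.90 -5.29
θ=345°: 7.75 -0.63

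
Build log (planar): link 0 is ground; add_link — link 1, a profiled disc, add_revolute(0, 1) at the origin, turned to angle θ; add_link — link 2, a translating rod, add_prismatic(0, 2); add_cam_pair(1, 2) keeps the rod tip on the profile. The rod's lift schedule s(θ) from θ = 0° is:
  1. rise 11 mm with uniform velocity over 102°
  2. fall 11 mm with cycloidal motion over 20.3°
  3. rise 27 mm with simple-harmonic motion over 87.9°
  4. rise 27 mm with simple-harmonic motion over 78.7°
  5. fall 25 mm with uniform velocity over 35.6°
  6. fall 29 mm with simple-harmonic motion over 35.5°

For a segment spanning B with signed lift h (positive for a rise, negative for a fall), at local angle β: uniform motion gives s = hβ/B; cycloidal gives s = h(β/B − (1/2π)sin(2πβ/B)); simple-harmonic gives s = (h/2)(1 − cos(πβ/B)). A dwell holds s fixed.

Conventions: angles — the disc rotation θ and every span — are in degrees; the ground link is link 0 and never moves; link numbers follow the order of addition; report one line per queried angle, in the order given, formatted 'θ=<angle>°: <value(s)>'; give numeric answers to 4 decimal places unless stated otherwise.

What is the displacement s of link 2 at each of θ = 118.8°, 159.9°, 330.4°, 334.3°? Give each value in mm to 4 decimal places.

seg 1 [0°–102°] uniform, h=11: full span → s += 11 → s = 11.0000
seg 2 [102°–122.3°] cycloidal, h=-11: θ=118.8° here. β=16.8, B=20.3. -11·(0.8276 − sin(2π·0.8276)/(2π)) = -10.6502 → s = 0.3498
seg 2 [102°–122.3°] cycloidal, h=-11: full span → s += -11 → s = 0.0000
seg 3 [122.3°–210.2°] simple-harmonic, h=27: θ=159.9° here. β=37.6, B=87.9. 27/2·(1 − cos(π·0.4278)) = 10.4624 → s = 10.4624
seg 3 [122.3°–210.2°] simple-harmonic, h=27: full span → s += 27 → s = 27.0000
seg 4 [210.2°–288.9°] simple-harmonic, h=27: full span → s += 27 → s = 54.0000
seg 5 [288.9°–324.5°] uniform, h=-25: full span → s += -25 → s = 29.0000
seg 6 [324.5°–360°] simple-harmonic, h=-29: θ=330.4° here. β=5.9, B=35.5. -29/2·(1 − cos(π·0.1662)) = -1.9320 → s = 27.0680
seg 6 [324.5°–360°] simple-harmonic, h=-29: θ=334.3° here. β=9.8, B=35.5. -29/2·(1 − cos(π·0.2761)) = -5.1196 → s = 23.8804

θ=118.8°: 0.3498
θ=159.9°: 10.4624
θ=330.4°: 27.0680
θ=334.3°: 23.8804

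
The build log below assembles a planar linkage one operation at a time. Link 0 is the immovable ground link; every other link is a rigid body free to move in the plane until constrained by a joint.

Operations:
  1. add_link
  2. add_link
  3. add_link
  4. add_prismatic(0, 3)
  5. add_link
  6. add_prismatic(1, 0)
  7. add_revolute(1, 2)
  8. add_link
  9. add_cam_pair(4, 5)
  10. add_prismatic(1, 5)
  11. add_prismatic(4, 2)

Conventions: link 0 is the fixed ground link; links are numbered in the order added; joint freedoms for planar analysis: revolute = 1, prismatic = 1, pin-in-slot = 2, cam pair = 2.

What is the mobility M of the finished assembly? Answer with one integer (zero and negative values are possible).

L=1 J1=0 J2=0
add link → L=2 J1=0 J2=0
add link → L=3 J1=0 J2=0
add link → L=4 J1=0 J2=0
P@0,3 dof=1 J1 → L=4 J1=1 J2=0
add link → L=5 J1=1 J2=0
P@1,0 dof=1 J1 → L=5 J1=2 J2=0
R@1,2 dof=1 J1 → L=5 J1=3 J2=0
add link → L=6 J1=3 J2=0
C@4,5 dof=2 J2 → L=6 J1=3 J2=1
P@1,5 dof=1 J1 → L=6 J1=4 J2=1
P@4,2 dof=1 J1 → L=6 J1=5 J2=1
M=3(L−1)−2J1−J2=3·5−2·5−1=4

M = 4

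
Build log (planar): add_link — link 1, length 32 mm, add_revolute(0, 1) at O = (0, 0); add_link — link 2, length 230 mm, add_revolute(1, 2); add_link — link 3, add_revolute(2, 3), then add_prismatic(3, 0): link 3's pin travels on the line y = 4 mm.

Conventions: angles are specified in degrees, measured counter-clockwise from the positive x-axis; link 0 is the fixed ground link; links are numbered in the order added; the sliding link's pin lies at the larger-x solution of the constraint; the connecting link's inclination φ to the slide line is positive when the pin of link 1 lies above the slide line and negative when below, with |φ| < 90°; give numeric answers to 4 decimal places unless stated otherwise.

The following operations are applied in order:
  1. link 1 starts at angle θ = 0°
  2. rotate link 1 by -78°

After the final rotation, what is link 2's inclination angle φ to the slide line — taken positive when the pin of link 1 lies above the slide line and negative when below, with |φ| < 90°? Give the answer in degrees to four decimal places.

geometry: r = 32 mm, L = 230 mm, e = 4 mm; θ starts at 0°
rotate link 1 by -78°: θ ← 0° -78° = -78°
h = r sin θ − e = -31.300723 − 4 = -35.300723
sin φ = h / L = -35.300723 / 230 = -0.15348141
φ = arcsin(-0.15348141) = -8.828733°

-8.8287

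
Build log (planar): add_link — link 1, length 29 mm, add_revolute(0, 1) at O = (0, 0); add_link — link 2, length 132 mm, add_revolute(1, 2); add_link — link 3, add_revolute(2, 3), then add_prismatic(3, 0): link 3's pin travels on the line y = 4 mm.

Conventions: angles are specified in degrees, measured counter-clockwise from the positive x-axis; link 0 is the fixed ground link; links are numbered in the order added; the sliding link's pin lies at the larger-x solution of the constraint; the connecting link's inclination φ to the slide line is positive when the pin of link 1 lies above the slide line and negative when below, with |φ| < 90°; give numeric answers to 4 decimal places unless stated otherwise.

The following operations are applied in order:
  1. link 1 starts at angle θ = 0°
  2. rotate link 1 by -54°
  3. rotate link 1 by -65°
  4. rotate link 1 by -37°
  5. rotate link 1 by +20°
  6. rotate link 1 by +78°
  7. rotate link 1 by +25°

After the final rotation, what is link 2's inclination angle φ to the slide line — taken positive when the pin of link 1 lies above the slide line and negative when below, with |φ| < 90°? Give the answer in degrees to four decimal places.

geometry: r = 29 mm, L = 132 mm, e = 4 mm; θ starts at 0°
rotate link 1 by -54°: θ ← 0° -54° = -54°
rotate link 1 by -65°: θ ← -54° -65° = -119°
rotate link 1 by -37°: θ ← -119° -37° = -156°
rotate link 1 by +20°: θ ← -156° +20° = -136°
rotate link 1 by +78°: θ ← -136° +78° = -58°
rotate link 1 by +25°: θ ← -58° +25° = -33°
h = r sin θ − e = -15.794532 − 4 = -19.794532
sin φ = h / L = -19.794532 / 132 = -0.14995858
φ = arcsin(-0.14995858) = -8.624526°

-8.6245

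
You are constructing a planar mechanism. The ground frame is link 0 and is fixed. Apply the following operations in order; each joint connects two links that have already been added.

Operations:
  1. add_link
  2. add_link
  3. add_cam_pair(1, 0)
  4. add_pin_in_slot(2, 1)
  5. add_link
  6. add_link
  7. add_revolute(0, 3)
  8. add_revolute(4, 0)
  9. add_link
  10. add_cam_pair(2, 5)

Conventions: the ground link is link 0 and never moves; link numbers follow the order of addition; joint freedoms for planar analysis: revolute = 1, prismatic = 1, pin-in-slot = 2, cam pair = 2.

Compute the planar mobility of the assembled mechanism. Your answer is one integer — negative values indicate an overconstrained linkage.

link 0 = ground. State L|J1|J2 = 1|0|0
+link1  2|0|0
+link2  3|0|0
C(1,0) f=2→J2  3|0|1
PS(2,1) f=2→J2  3|0|2
+link3  4|0|2
+link4  5|0|2
R(0,3) f=1→J1  5|1|2
R(4,0) f=1→J1  5|2|2
+link5  6|2|2
C(2,5) f=2→J2  6|2|3
M = 3(6−1)−2·2−3 = 15−4−3 = 8

M = 8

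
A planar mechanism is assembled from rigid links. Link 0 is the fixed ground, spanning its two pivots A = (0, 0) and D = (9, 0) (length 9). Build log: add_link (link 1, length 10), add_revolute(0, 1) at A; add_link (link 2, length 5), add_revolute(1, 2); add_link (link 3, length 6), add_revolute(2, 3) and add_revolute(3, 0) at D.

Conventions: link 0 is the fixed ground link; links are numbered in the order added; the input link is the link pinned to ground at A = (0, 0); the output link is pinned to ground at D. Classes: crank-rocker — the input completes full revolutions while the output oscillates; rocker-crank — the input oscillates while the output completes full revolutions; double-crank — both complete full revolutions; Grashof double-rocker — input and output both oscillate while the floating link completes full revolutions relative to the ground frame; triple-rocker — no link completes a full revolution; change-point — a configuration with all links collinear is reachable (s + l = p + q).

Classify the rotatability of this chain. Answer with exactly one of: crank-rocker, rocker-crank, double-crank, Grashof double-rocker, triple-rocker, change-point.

lengths: ground=9, input=10, coupler=5, output=6
sorted: s=5 (shortest), l=10 (longest), p+q=15
s + l = 15 vs p + q = 15
s + l = p + q → change-point (collinear configuration reachable)

change-point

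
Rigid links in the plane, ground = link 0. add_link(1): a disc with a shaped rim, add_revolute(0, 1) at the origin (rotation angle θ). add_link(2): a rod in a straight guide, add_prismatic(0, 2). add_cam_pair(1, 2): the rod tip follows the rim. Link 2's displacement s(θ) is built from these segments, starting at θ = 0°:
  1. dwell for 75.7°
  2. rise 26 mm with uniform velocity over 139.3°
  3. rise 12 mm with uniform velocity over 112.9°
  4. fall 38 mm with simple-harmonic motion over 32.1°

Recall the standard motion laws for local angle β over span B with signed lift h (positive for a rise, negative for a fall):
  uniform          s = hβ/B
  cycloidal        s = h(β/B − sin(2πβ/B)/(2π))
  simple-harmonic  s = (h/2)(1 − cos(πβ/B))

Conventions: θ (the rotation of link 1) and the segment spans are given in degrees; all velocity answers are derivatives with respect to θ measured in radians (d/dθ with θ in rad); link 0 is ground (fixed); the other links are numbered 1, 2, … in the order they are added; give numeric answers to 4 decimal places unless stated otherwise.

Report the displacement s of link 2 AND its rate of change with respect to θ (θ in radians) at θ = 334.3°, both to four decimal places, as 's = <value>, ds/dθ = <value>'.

segment 1 (0° to 75.7°, dwell): s unchanged at 0.0000
segment 2 (75.7° to 215°, uniform, h = 26) is passed completely: s = 0.0000 + (26) = 26.0000
segment 3 (215° to 327.9°, uniform, h = 12) is passed completely: s = 26.0000 + (12) = 38.0000
θ = 334.3° falls in segment 4 (327.9° to 360°, simple-harmonic, h = -38): β = 334.3 − 327.9 = 6.4°, B = 32.1°; Δs = -38/2·(1 − cos(π·0.1994)) = -3.6068; s = 38.0000 − 3.6068 = 34.3932
velocity in seg [327.9°–360°] (simple-harmonic), θ in radians: β = 6.4° = 0.1117 rad, B = 32.1° = 0.5603 rad; ds/dθ = (πh/(2B)) sin(πβ/B) = (π·(-38)/(2·0.5603)) sin(π·0.1994) = -62.455015 mm/rad

s = 34.3932, ds/dθ = -62.4550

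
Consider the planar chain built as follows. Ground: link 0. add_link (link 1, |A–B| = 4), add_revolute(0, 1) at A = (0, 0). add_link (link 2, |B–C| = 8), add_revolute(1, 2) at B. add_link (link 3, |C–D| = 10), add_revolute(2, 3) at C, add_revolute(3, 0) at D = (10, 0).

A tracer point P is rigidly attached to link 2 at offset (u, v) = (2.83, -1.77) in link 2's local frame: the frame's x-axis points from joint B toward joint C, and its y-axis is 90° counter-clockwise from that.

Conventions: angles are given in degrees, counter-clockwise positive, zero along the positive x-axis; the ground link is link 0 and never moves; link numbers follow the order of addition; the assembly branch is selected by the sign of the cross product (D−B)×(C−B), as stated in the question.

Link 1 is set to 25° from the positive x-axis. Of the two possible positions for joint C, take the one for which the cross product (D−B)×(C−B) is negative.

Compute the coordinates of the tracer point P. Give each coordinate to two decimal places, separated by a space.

A=(0,0), D=(10.00,0)
B = A + 4.00·(cos25°, sin25°) = (3.6252, 1.6905)
|BD| = 6.5951
circle(B,8.00) ∩ circle(D,10.00): a=0.5683, h=7.9798
  candidates: C₊=(6.2199,9.2580) cross=52.628; C₋=(2.1291,-6.1684) cross=-52.628
  branch - wants cross < 0 → take C=(2.1291,-6.1684) (cross=-52.628)
ex = (C−B)/|BC| = (-0.1870,-0.9824); ey = (0.9824,-0.1870)
P = B + 2.83·ex + -1.77·ey = (1.3572,-0.7586)

1.36 -0.76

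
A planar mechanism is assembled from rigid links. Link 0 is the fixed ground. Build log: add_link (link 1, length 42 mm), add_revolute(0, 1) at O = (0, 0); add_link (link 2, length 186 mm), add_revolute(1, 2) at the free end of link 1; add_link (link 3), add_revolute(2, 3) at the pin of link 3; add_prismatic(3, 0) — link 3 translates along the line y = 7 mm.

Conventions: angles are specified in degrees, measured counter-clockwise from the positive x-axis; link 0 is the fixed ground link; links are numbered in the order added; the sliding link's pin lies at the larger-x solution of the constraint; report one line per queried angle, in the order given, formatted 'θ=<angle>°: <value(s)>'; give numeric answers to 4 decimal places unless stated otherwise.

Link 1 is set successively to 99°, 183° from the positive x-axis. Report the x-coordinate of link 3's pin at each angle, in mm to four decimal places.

geometry: r = 42 mm, L = 186 mm, e = 7 mm
θ=99°: crank pin P = (r cos θ, r sin θ) = (-6.570248, 41.482910)
θ=99°: h = r sin θ − e = 41.482910 − 7 = 34.482910
θ=99°: x = r cos θ + √(L² − h²) = -6.570248 + 182.775624 = 176.205377
θ=183°: crank pin P = (r cos θ, r sin θ) = (-41.942440, -2.198110)
θ=183°: h = r sin θ − e = -2.198110 − 7 = -9.198110
θ=183°: x = r cos θ + √(L² − h²) = -41.942440 + 185.772427 = 143.829987

θ=99°: 176.2054
θ=183°: 143.8300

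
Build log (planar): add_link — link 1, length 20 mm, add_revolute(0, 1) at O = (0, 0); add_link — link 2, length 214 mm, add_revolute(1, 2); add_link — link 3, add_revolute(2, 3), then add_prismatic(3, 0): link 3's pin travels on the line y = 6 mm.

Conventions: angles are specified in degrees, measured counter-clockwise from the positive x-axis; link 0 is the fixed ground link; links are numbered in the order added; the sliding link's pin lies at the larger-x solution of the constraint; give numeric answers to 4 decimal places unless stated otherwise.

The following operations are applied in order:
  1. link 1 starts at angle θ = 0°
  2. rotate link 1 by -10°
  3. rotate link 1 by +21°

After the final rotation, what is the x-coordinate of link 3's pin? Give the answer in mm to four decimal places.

geometry: r = 20 mm, L = 214 mm, e = 6 mm; θ starts at 0°
rotate link 1 by -10°: θ ← 0° -10° = -10°
rotate link 1 by +21°: θ ← -10° +21° = 11°
crank pin P = (r cos θ, r sin θ) = (19.632544, 3.816180)
h = r sin θ − e = 3.816180 − 6 = -2.183820
x = r cos θ + √(L² − h²) = 19.632544 + 213.988857 = 233.621401

233.6214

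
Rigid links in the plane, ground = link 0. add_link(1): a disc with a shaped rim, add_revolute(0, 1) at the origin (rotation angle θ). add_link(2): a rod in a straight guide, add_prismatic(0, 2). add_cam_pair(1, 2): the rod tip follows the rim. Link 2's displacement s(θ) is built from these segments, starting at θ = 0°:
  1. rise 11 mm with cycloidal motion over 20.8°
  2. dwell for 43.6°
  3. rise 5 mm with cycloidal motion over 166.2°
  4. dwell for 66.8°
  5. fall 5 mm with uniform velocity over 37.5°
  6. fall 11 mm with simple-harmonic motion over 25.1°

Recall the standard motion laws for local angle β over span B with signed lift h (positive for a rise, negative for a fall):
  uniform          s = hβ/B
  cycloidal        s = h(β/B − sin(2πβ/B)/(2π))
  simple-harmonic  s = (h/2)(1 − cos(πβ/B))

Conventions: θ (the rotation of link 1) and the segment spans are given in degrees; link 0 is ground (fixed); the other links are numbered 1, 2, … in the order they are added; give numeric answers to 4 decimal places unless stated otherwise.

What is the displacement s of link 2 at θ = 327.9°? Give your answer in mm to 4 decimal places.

segment 1 (0° to 20.8°, cycloidal, h = 11) is passed completely: s = 0.0000 + (11) = 11.0000
segment 2 (20.8° to 64.4°, dwell): s unchanged at 11.0000
segment 3 (64.4° to 230.6°, cycloidal, h = 5) is passed completely: s = 11.0000 + (5) = 16.0000
segment 4 (230.6° to 297.4°, dwell): s unchanged at 16.0000
θ = 327.9° falls in segment 5 (297.4° to 334.9°, uniform, h = -5): β = 327.9 − 297.4 = 30.5°, B = 37.5°; Δs = -5·30.5/37.5 = -4.0667; s = 16.0000 − 4.0667 = 11.9333

11.9333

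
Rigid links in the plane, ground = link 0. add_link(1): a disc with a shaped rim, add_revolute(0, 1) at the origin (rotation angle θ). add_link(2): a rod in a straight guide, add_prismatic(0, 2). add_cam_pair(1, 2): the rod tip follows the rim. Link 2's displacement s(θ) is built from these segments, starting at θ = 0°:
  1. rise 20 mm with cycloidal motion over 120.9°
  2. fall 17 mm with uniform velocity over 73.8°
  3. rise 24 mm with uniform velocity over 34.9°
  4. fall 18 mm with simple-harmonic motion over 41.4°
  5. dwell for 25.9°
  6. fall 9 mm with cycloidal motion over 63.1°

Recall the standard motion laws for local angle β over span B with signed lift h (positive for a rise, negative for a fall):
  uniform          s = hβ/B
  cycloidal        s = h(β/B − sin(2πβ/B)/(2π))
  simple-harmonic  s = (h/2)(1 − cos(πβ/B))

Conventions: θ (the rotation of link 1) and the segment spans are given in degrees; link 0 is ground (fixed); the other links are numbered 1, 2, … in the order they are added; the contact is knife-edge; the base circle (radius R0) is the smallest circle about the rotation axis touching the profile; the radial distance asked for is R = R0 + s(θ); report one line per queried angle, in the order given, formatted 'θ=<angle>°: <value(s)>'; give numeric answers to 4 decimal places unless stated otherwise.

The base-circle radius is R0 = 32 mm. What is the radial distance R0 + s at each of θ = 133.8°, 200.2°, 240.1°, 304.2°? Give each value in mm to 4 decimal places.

segment 1 (0° to 120.9°, cycloidal, h = 20) is passed completely: s = 0.0000 + (20) = 20.0000
θ = 133.8° falls in segment 2 (120.9° to 194.7°, uniform, h = -17): β = 133.8 − 120.9 = 12.9°, B = 73.8°; Δs = -17·12.9/73.8 = -2.9715; s = 20.0000 − 2.9715 = 17.0285
segment 2 (120.9° to 194.7°, uniform, h = -17) is passed completely: s = 20.0000 + (-17) = 3.0000
θ = 200.2° falls in segment 3 (194.7° to 229.6°, uniform, h = 24): β = 200.2 − 194.7 = 5.5°, B = 34.9°; Δs = 24·5.5/34.9 = 3.7822; s = 3.0000 + 3.7822 = 6.7822
segment 3 (194.7° to 229.6°, uniform, h = 24) is passed completely: s = 3.0000 + (24) = 27.0000
θ = 240.1° falls in segment 4 (229.6° to 271°, simple-harmonic, h = -18): β = 240.1 − 229.6 = 10.5°, B = 41.4°; Δs = -18/2·(1 − cos(π·0.2536)) = -2.7089; s = 27.0000 − 2.7089 = 24.2911
segment 4 (229.6° to 271°, simple-harmonic, h = -18) is passed completely: s = 27.0000 + (-18) = 9.0000
segment 5 (271° to 296.9°, dwell): s unchanged at 9.0000
θ = 304.2° falls in segment 6 (296.9° to 360°, cycloidal, h = -9): β = 304.2 − 296.9 = 7.3°, B = 63.1°; Δs = -9·(0.1157 − sin(2π·0.1157)/(2π)) = -0.0893; s = 9.0000 − 0.0893 = 8.9107
θ=133.8°: R = R0 + s = 32 + 17.0285 = 49.0285
θ=200.2°: R = R0 + s = 32 + 6.7822 = 38.7822
θ=240.1°: R = R0 + s = 32 + 24.2911 = 56.2911
θ=304.2°: R = R0 + s = 32 + 8.9107 = 40.9107

θ=133.8°: 49.0285
θ=200.2°: 38.7822
θ=240.1°: 56.2911
θ=304.2°: 40.9107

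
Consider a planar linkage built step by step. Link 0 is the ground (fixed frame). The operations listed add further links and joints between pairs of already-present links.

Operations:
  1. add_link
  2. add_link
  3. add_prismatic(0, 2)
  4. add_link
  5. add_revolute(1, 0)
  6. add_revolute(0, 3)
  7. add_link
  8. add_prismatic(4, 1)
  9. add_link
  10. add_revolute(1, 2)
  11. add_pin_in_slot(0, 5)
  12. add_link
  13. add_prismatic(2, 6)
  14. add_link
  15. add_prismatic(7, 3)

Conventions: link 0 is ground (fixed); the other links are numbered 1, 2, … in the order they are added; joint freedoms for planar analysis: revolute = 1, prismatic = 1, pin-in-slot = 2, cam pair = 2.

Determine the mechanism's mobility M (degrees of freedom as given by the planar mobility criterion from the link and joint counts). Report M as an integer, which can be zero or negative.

L=1 J1=0 J2=0
add link → L=2 J1=0 J2=0
add link → L=3 J1=0 J2=0
P@0,2 dof=1 J1 → L=3 J1=1 J2=0
add link → L=4 J1=1 J2=0
R@1,0 dof=1 J1 → L=4 J1=2 J2=0
R@0,3 dof=1 J1 → L=4 J1=3 J2=0
add link → L=5 J1=3 J2=0
P@4,1 dof=1 J1 → L=5 J1=4 J2=0
add link → L=6 J1=4 J2=0
R@1,2 dof=1 J1 → L=6 J1=5 J2=0
PS@0,5 dof=2 J2 → L=6 J1=5 J2=1
add link → L=7 J1=5 J2=1
P@2,6 dof=1 J1 → L=7 J1=6 J2=1
add link → L=8 J1=6 J2=1
P@7,3 dof=1 J1 → L=8 J1=7 J2=1
M=3(L−1)−2J1−J2=3·7−2·7−1=6

M = 6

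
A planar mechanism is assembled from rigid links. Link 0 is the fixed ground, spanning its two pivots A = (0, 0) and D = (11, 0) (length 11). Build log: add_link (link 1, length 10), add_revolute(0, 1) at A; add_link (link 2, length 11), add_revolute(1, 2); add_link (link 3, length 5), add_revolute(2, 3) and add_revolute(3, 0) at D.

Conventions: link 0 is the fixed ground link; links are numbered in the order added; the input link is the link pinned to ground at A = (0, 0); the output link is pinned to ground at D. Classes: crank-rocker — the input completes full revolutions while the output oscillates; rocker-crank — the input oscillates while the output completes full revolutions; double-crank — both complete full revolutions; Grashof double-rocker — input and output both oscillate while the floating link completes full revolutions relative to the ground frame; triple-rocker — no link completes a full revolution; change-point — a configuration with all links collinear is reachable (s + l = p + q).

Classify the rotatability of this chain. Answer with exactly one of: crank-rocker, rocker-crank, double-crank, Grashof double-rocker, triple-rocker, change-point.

lengths: ground=11, input=10, coupler=11, output=5
sorted: s=5 (shortest), l=11 (longest), p+q=21
s + l = 16 vs p + q = 21
s + l < p + q (Grashof) with shortest = output link → rocker-crank

rocker-crank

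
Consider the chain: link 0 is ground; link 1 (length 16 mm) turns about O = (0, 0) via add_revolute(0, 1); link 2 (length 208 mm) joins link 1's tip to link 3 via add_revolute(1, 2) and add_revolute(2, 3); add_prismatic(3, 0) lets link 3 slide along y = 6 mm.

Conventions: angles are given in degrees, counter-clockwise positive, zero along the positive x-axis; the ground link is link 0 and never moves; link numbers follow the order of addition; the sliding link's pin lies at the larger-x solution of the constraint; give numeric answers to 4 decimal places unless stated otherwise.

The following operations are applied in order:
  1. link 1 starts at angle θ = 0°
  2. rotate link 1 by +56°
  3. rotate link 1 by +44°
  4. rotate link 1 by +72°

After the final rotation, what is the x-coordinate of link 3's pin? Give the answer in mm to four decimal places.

geometry: r = 16 mm, L = 208 mm, e = 6 mm; θ starts at 0°
rotate link 1 by +56°: θ ← 0° +56° = 56°
rotate link 1 by +44°: θ ← 56° +44° = 100°
rotate link 1 by +72°: θ ← 100° +72° = 172°
crank pin P = (r cos θ, r sin θ) = (-15.844289, 2.226770)
h = r sin θ − e = 2.226770 − 6 = -3.773230
x = r cos θ + √(L² − h²) = -15.844289 + 207.965773 = 192.121484

192.1215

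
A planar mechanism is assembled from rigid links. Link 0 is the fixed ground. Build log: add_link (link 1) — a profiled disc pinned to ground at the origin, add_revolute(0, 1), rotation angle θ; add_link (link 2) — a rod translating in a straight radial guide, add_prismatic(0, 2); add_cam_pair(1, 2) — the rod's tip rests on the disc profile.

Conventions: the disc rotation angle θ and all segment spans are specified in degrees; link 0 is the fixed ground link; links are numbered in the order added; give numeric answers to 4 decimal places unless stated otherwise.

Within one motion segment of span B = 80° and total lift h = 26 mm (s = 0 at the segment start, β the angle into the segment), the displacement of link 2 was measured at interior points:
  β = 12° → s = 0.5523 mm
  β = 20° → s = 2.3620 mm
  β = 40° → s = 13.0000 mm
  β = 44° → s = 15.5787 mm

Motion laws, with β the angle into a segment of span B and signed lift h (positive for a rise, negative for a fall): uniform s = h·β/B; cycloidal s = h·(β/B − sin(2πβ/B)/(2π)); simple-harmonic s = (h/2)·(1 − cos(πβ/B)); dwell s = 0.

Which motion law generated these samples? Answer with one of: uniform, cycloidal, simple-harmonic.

candidates at β/B = r: uniform s = h·r (linear in β); cycloidal s = h·(r − sin(2πr)/(2π)); simple-harmonic s = (h/2)(1 − cos(πr))
β=12°: printed 0.5523 | uniform 3.9000, cycloidal 0.5523, simple-harmonic 1.4169
β=20°: printed 2.3620 | uniform 6.5000, cycloidal 2.3620, simple-harmonic 3.8076
β=40°: printed 13.0000 | uniform 13.0000, cycloidal 13.0000, simple-harmonic 13.0000
β=44°: printed 15.5787 | uniform 14.3000, cycloidal 15.5787, simple-harmonic 15.0336
only one law matches every sample → cycloidal

cycloidal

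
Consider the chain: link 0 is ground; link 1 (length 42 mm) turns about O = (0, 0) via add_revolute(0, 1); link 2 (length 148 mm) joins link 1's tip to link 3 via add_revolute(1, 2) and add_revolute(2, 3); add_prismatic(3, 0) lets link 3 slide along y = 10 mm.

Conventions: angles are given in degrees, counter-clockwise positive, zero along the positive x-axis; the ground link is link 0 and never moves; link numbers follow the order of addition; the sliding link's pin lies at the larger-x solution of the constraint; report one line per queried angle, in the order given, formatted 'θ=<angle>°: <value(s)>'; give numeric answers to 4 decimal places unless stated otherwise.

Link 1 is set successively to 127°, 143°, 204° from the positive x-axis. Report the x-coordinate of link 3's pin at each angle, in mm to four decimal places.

geometry: r = 42 mm, L = 148 mm, e = 10 mm
θ=127°: crank pin P = (r cos θ, r sin θ) = (-25.276231, 33.542691)
θ=127°: h = r sin θ − e = 33.542691 − 10 = 23.542691
θ=127°: x = r cos θ + √(L² − h²) = -25.276231 + 146.115508 = 120.839277
θ=143°: crank pin P = (r cos θ, r sin θ) = (-33.542691, 25.276231)
θ=143°: h = r sin θ − e = 25.276231 − 10 = 15.276231
θ=143°: x = r cos θ + √(L² − h²) = -33.542691 + 147.209500 = 113.666808
θ=204°: crank pin P = (r cos θ, r sin θ) = (-38.368909, -17.082939)
θ=204°: h = r sin θ − e = -17.082939 − 10 = -27.082939
θ=204°: x = r cos θ + √(L² − h²) = -38.368909 + 145.500909 = 107.131999

θ=127°: 120.8393
θ=143°: 113.6668
θ=204°: 107.1320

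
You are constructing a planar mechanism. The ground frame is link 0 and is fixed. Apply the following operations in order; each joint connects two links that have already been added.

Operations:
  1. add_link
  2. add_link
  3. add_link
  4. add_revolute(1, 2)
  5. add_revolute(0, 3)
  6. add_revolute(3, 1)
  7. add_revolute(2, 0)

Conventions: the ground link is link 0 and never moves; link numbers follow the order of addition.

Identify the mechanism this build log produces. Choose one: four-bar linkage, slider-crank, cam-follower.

links: 4 (incl. ground); joints: 4 revolute, 0 prismatic, 0 higher (cam) pair, forming one closed loop
4 links in a single 4R loop → four-bar linkage

four-bar linkage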